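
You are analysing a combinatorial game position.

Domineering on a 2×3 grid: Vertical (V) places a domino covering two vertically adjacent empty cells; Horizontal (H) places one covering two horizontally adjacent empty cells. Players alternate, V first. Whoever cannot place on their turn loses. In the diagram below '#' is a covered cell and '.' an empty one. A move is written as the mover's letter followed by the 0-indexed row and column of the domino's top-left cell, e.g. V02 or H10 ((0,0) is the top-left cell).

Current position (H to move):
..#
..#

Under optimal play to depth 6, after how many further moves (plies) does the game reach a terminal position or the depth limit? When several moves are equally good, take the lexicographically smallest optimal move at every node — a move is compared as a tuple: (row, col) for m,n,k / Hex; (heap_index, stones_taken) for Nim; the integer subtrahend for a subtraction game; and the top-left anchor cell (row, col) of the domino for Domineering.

[..#/..#] H move#1: H00:+1/###/..#*, H10:+1/..#/###
[###/..#] end (terminal -1, V#2); searched ..#/..# to 6

PV length from [..#/..#]: 1 ply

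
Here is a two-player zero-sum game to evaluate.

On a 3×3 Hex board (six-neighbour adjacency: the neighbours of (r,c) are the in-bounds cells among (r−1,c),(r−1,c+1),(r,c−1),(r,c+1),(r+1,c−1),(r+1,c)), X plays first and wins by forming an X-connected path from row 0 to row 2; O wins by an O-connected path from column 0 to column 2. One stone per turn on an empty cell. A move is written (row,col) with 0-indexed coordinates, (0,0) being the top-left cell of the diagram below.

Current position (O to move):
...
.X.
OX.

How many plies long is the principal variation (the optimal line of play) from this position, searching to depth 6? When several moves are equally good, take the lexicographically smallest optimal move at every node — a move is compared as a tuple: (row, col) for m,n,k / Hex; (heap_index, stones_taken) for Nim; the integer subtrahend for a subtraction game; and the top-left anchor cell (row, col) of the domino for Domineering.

ply 1, O at .../.X./OX. | (0,0)=-1→O../.X./OX.*; (0,1)=-1→.O./.X./OX.; (0,2)=-1→..O/.X./OX.; (1,0)=-1→.../OX./OX.; (1,2)=-1→.../.XO/OX.; (2,2)=-1→.../.X./OXO
ply 2, X at O../.X./OX. | (0,1)=+1→OX./.X./OX.*; (0,2)=+1→O.X/.X./OX.; (1,0)=+1→O../XX./OX.; (1,2)=+1→O../.XX/OX.; (2,2)=+1→O../.X./OXX
ply 3: OX./.X./OX. is terminal -1 (O); from .../.X./OX. depth 6

PV length from [.../.X./OX.]: 2 plies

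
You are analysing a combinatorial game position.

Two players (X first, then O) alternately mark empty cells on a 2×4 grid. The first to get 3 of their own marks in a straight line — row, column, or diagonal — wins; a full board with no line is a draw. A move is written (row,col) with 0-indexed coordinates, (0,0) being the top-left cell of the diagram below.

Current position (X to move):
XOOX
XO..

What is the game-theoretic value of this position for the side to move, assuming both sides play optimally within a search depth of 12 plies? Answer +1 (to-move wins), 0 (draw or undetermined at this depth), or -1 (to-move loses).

value(XOOX/XO.., X) = 0

ply 1, X at XOOX/XO.. | (1,2)=+0→XOOX/XOX.*; (1,3)=+0→XOOX/XO.X
ply 2, O at XOOX/XOX. | (1,3)=+0→XOOX/XOXO*
ply 3: XOOX/XOXO is terminal +0 (X); from XOOX/XO.. depth 12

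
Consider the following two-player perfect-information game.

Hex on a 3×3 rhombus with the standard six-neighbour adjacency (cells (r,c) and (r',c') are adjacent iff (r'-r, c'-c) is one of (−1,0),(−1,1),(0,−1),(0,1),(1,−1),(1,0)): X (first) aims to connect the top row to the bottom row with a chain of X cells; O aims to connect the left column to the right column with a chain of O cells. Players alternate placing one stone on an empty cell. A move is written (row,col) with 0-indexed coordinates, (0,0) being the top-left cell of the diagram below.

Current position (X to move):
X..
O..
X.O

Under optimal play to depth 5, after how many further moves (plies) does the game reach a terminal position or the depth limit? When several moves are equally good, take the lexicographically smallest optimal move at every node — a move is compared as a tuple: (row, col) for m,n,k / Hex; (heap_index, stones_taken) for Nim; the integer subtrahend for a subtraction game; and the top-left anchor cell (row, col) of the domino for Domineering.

PV length from [X../O../X.O]: 3 plies

p1 X@[X../O../X.O]: (0,1)[XX./O../X.O]-1 (0,2)[X.X/O../X.O]-1 (1,1)[X../OX./X.O]+1* (1,2)[X../O.X/X.O]-1 (2,1)[X../O../XXO]-1
p2 O@[X../OX./X.O]: (0,1)[XO./OX./X.O]-1* (0,2)[X.O/OX./X.O]-1 (1,2)[X../OXO/X.O]-1 (2,1)[X../OX./XOO]-1
p3 X@[XO./OX./X.O]: (0,2)[XOX/OX./X.O]+1* (1,2)[XO./OXX/X.O]-1 (2,1)[XO./OX./XXO]-1
p4 O@[XOX/OX./X.O] terminal -1; root [X../O../X.O] d5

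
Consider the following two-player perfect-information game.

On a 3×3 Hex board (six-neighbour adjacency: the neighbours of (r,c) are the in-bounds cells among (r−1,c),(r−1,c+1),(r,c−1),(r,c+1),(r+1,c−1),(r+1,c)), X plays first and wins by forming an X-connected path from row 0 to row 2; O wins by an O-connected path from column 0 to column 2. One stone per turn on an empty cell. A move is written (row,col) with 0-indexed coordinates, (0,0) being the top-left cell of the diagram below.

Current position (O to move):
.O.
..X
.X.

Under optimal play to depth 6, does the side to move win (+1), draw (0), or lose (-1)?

ply 1, O at .O./..X/.X. | (0,0)=-1→OO./..X/.X.; (0,2)=+1→.OO/..X/.X.*; (1,0)=-1→.O./O.X/.X.; (1,1)=-1→.O./.OX/.X.; (2,0)=-1→.O./..X/OX.; (2,2)=-1→.O./..X/.XO
ply 2, X at .OO/..X/.X. | (0,0)=-1→XOO/..X/.X.*; (1,0)=-1→.OO/X.X/.X.; (1,1)=-1→.OO/.XX/.X.; (2,0)=-1→.OO/..X/XX.; (2,2)=-1→.OO/..X/.XX
ply 3, O at XOO/..X/.X. | (1,0)=+1→XOO/O.X/.X.*; (1,1)=+1→XOO/.OX/.X.; (2,0)=+1→XOO/..X/OX.; (2,2)=-1→XOO/..X/.XO
ply 4: XOO/O.X/.X. is terminal -1 (X); from .O./..X/.X. depth 6

value(.O./..X/.X., O) = +1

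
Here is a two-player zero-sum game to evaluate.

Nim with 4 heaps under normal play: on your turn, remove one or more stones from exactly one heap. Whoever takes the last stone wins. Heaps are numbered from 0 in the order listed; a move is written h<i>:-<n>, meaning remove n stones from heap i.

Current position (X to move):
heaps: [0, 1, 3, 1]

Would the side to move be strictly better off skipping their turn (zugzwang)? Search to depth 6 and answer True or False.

zugzwang((0,1,3,1), X) = False

[(0,1,3,1)] X move#1: h1:-1:-1/(0,0,3,1), h2:-1:-1/(0,1,2,1), h2:-2:-1/(0,1,1,1), h2:-3:+1/(0,1,0,1)*, h3:-1:-1/(0,1,3,0)
[(0,1,0,1)] O move#2: h1:-1:-1/(0,0,0,1)*, h3:-1:-1/(0,1,0,0)
[(0,0,0,1)] X move#3: h3:-1:+1/(0,0,0,0)*
[(0,0,0,0)] end (terminal -1, O#4); searched (0,1,3,1) to 6
pass branch (O moves first from the same position):
  | [(0,1,3,1)] O move#1: h1:-1:-1/(0,0,3,1), h2:-1:-1/(0,1,2,1), h2:-2:-1/(0,1,1,1), h2:-3:+1/(0,1,0,1)*, h3:-1:-1/(0,1,3,0)
  | [(0,1,0,1)] X move#2: h1:-1:-1/(0,0,0,1)*, h3:-1:-1/(0,1,0,0)
  | [(0,0,0,1)] O move#3: h3:-1:+1/(0,0,0,0)*
  | [(0,0,0,0)] end (terminal -1, X#4); searched (0,1,3,1) to 6
X moving scores +1; X passing scores -1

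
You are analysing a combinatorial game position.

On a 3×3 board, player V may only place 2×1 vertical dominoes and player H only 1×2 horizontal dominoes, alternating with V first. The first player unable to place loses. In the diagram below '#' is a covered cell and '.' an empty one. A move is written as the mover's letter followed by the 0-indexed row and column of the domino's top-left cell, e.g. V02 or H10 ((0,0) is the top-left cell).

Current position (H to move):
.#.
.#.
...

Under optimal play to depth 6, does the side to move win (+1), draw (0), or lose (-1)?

[.#./.#./...] H move#1: H20:-1/.#./.#./##.*, H21:-1/.#./.#./.##
[.#./.#./##.] V move#2: V00:+1/##./##./##.*, V02:+1/.##/.##/##., V12:+1/.#./.##/###
[##./##./##.] end (terminal -1, H#3); searched .#./.#./... to 6

value(.#./.#./..., H) = -1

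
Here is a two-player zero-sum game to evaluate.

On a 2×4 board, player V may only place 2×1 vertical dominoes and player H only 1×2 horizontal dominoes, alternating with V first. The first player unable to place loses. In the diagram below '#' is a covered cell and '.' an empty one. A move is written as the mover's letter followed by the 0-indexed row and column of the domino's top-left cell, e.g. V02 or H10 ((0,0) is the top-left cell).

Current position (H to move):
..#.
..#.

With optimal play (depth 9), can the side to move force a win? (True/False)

H winning at [..#./..#.]: True

p1 H@[..#./..#.]: H00[###./..#.]+1* H10[..#./###.]+1
p2 V@[###./..#.]: V03[####/..##]-1*
p3 H@[####/..##]: H10[####/####]+1*
p4 V@[####/####] terminal -1; root [..#./..#.] d9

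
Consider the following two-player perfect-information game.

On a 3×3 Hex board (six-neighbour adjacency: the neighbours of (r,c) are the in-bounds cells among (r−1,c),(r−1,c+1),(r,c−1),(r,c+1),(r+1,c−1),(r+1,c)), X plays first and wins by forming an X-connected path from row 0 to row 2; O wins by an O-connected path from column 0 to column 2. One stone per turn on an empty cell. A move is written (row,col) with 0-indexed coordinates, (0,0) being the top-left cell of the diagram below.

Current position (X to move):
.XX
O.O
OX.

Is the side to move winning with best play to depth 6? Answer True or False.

X winning at [.XX/O.O/OX.]: True

p1 X@[.XX/O.O/OX.]: (0,0)[XXX/O.O/OX.]-1 (1,1)[.XX/OXO/OX.]+1* (2,2)[.XX/O.O/OXX]-1
p2 O@[.XX/OXO/OX.] terminal -1; root [.XX/O.O/OX.] d6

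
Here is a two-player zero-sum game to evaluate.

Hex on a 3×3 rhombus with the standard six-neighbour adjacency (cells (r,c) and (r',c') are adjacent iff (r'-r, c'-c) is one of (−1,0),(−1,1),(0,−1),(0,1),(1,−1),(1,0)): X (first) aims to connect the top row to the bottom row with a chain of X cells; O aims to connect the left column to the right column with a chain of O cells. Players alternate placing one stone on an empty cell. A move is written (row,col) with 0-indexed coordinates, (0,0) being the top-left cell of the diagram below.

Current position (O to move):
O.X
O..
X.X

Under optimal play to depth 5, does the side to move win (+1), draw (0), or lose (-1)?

[O.X/O../X.X] O move#1: (0,1):-1/OOX/O../X.X*, (1,1):-1/O.X/OO./X.X, (1,2):-1/O.X/O.O/X.X, (2,1):-1/O.X/O../XOX
[OOX/O../X.X] X move#2: (1,1):+1/OOX/OX./X.X*, (1,2):+1/OOX/O.X/X.X, (2,1):+1/OOX/O../XXX
[OOX/OX./X.X] end (terminal -1, O#3); searched O.X/O../X.X to 5

value(O.X/O../X.X, O) = -1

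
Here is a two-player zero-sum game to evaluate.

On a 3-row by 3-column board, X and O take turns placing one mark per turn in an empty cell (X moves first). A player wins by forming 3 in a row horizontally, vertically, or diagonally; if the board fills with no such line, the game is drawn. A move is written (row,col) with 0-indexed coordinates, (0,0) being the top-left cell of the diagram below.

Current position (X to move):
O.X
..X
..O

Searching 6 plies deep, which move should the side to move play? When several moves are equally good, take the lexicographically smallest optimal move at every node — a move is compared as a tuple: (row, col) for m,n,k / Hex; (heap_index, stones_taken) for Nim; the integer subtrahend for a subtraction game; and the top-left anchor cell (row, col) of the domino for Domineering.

X's best at [O.X/..X/..O]: (1,1)

p1 X@[O.X/..X/..O]: (0,1)[OXX/..X/..O]-1 (1,0)[O.X/X.X/..O]-1 (1,1)[O.X/.XX/..O]+1* (2,0)[O.X/..X/X.O]-1 (2,1)[O.X/..X/.XO]-1
p2 O@[O.X/.XX/..O]: (0,1)[OOX/.XX/..O]-1* (1,0)[O.X/OXX/..O]-1 (2,0)[O.X/.XX/O.O]-1 (2,1)[O.X/.XX/.OO]-1
p3 X@[OOX/.XX/..O]: (1,0)[OOX/XXX/..O]+1* (2,0)[OOX/.XX/X.O]+1 (2,1)[OOX/.XX/.XO]+1
p4 O@[OOX/XXX/..O] terminal -1; root [O.X/..X/..O] d6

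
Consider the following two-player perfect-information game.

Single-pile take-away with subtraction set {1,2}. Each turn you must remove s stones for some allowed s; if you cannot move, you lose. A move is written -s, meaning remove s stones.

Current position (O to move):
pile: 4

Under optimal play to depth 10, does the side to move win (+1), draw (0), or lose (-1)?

value(4, O) = +1

[4] O move#1: -1:+1/3*, -2:-1/2
[3] X move#2: -1:-1/2*, -2:-1/1
[2] O move#3: -1:-1/1, -2:+1/0*
[0] end (terminal -1, X#4); searched 4 to 10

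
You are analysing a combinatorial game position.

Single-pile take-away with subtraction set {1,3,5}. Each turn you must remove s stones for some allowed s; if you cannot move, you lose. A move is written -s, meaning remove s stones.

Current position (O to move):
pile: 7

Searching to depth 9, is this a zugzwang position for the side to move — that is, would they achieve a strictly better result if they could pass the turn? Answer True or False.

ply 1, O at 7 | -1=+1→6*; -3=+1→4; -5=+1→2
ply 2, X at 6 | -1=-1→5*; -3=-1→3; -5=-1→1
ply 3, O at 5 | -1=+1→4*; -3=+1→2; -5=+1→0
ply 4, X at 4 | -1=-1→3*; -3=-1→1
ply 5, O at 3 | -1=+1→2*; -3=+1→0
ply 6, X at 2 | -1=-1→1*
ply 7, O at 1 | -1=+1→0*
ply 8: 0 is terminal -1 (X); from 7 depth 9
if O skipped the turn, X would face:
~ ply 1, X at 7 | -1=+1→6*; -3=+1→4; -5=+1→2
~ ply 2, O at 6 | -1=-1→5*; -3=-1→3; -5=-1→1
~ ply 3, X at 5 | -1=+1→4*; -3=+1→2; -5=+1→0
~ ply 4, O at 4 | -1=-1→3*; -3=-1→1
~ ply 5, X at 3 | -1=+1→2*; -3=+1→0
~ ply 6, O at 2 | -1=-1→1*
~ ply 7, X at 1 | -1=+1→0*
~ ply 8: 0 is terminal -1 (O); from 7 depth 9
compare (O): move=+1 vs pass=-1

zugzwang(7, O) = False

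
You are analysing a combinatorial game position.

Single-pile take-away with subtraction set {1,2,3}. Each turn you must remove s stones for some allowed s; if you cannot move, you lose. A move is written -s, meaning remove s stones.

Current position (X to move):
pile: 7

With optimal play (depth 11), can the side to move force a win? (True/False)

[7] X move#1: -1:-1/6, -2:-1/5, -3:+1/4*
[4] O move#2: -1:-1/3*, -2:-1/2, -3:-1/1
[3] X move#3: -1:-1/2, -2:-1/1, -3:+1/0*
[0] end (terminal -1, O#4); searched 7 to 11

X winning at [7]: True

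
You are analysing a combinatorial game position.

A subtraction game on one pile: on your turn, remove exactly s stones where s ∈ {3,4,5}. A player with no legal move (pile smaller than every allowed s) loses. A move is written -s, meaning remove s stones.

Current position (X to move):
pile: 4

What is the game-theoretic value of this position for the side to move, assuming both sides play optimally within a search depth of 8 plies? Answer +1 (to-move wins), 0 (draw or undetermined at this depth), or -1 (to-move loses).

value(4, X) = +1

[4] X move#1: -3:+1/1*, -4:+1/0
[1] end (terminal -1, O#2); searched 4 to 8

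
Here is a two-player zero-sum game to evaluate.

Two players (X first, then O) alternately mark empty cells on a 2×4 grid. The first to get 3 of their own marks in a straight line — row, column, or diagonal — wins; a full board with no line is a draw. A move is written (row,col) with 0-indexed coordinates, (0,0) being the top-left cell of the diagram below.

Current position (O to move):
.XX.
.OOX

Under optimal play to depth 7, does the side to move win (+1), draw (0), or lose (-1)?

value(.XX./.OOX, O) = +1

p1 O@[.XX./.OOX]: (0,0)[OXX./.OOX]-1 (0,3)[.XXO/.OOX]-1 (1,0)[.XX./OOOX]+1*
p2 X@[.XX./OOOX] terminal -1; root [.XX./.OOX] d7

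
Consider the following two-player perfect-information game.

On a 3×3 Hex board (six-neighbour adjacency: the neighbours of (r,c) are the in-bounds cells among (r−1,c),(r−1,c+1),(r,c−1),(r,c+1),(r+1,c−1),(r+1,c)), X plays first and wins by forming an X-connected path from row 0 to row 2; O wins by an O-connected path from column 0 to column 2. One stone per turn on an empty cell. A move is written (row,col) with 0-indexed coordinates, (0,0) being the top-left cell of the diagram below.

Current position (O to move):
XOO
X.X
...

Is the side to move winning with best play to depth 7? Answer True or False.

O winning at [XOO/X.X/...]: False

p1 O@[XOO/X.X/...]: (1,1)[XOO/XOX/...]-1* (2,0)[XOO/X.X/O..]-1 (2,1)[XOO/X.X/.O.]-1 (2,2)[XOO/X.X/..O]-1
p2 X@[XOO/XOX/...]: (2,0)[XOO/XOX/X..]+1* (2,1)[XOO/XOX/.X.]-1 (2,2)[XOO/XOX/..X]-1
p3 O@[XOO/XOX/X..] terminal -1; root [XOO/X.X/...] d7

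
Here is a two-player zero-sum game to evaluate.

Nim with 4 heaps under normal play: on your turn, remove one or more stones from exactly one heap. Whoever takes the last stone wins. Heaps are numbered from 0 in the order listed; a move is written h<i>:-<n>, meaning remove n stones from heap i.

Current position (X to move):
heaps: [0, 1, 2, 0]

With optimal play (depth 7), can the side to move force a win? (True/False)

X winning at [(0,1,2,0)]: True

p1 X@[(0,1,2,0)]: h1:-1[(0,0,2,0)]-1 h2:-1[(0,1,1,0)]+1* h2:-2[(0,1,0,0)]-1
p2 O@[(0,1,1,0)]: h1:-1[(0,0,1,0)]-1* h2:-1[(0,1,0,0)]-1
p3 X@[(0,0,1,0)]: h2:-1[(0,0,0,0)]+1*
p4 O@[(0,0,0,0)] terminal -1; root [(0,1,2,0)] d7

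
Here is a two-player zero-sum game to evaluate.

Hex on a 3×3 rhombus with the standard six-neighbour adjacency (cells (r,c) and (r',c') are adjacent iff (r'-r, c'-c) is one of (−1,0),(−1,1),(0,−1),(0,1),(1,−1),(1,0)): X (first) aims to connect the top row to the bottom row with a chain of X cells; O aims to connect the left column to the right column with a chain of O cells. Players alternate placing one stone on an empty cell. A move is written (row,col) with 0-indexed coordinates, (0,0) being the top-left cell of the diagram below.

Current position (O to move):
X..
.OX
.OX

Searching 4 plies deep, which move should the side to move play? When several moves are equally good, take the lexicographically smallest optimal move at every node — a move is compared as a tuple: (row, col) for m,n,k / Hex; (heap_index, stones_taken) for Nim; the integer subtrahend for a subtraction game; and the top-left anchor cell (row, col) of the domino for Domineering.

O's best at [X../.OX/.OX]: (0,2)

[X../.OX/.OX] O move#1: (0,1):-1/XO./.OX/.OX, (0,2):+1/X.O/.OX/.OX*, (1,0):-1/X../OOX/.OX, (2,0):-1/X../.OX/OOX
[X.O/.OX/.OX] X move#2: (0,1):-1/XXO/.OX/.OX*, (1,0):-1/X.O/XOX/.OX, (2,0):-1/X.O/.OX/XOX
[XXO/.OX/.OX] O move#3: (1,0):+1/XXO/OOX/.OX*, (2,0):+1/XXO/.OX/OOX
[XXO/OOX/.OX] end (terminal -1, X#4); searched X../.OX/.OX to 4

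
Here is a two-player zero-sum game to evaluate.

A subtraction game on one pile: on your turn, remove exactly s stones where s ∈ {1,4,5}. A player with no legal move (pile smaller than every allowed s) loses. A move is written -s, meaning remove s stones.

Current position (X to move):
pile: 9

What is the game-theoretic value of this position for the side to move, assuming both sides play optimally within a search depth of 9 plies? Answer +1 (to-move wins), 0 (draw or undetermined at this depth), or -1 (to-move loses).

value(9, X) = +1

[9] X move#1: -1:+1/8*, -4:-1/5, -5:-1/4
[8] O move#2: -1:-1/7*, -4:-1/4, -5:-1/3
[7] X move#3: -1:-1/6, -4:-1/3, -5:+1/2*
[2] O move#4: -1:-1/1*
[1] X move#5: -1:+1/0*
[0] end (terminal -1, O#6); searched 9 to 9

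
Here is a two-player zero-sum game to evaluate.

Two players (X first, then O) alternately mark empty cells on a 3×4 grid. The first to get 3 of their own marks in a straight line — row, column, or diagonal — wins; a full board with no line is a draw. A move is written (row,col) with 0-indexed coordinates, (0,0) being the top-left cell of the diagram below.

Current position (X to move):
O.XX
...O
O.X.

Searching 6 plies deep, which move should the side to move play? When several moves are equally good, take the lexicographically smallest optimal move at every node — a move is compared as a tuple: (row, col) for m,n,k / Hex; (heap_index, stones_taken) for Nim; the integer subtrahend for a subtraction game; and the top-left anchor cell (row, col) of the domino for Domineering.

[O.XX/...O/O.X.] X move#1: (0,1):+1/OXXX/...O/O.X.*, (1,0):+1/O.XX/X..O/O.X., (1,1):-1/O.XX/.X.O/O.X., (1,2):+1/O.XX/..XO/O.X., (2,1):-1/O.XX/...O/OXX., (2,3):-1/O.XX/...O/O.XX
[OXXX/...O/O.X.] end (terminal -1, O#2); searched O.XX/...O/O.X. to 6

X's best at [O.XX/...O/O.X.]: (0,1)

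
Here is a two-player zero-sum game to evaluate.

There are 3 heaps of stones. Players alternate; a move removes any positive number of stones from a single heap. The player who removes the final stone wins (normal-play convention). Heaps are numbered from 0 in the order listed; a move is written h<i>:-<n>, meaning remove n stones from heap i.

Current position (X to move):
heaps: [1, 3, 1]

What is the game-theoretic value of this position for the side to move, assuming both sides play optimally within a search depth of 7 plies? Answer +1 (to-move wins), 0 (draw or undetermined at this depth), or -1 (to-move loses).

value((1,3,1), X) = +1

ply 1, X at (1,3,1) | h0:-1=-1→(0,3,1); h1:-1=-1→(1,2,1); h1:-2=-1→(1,1,1); h1:-3=+1→(1,0,1)*; h2:-1=-1→(1,3,0)
ply 2, O at (1,0,1) | h0:-1=-1→(0,0,1)*; h2:-1=-1→(1,0,0)
ply 3, X at (0,0,1) | h2:-1=+1→(0,0,0)*
ply 4: (0,0,0) is terminal -1 (O); from (1,3,1) depth 7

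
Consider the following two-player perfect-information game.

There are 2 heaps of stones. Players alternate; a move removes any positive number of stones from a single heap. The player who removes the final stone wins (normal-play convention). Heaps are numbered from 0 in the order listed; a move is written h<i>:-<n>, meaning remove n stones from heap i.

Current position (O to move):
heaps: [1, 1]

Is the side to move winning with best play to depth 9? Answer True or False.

O winning at [(1,1)]: False

p1 O@[(1,1)]: h0:-1[(0,1)]-1* h1:-1[(1,0)]-1
p2 X@[(0,1)]: h1:-1[(0,0)]+1*
p3 O@[(0,0)] terminal -1; root [(1,1)] d9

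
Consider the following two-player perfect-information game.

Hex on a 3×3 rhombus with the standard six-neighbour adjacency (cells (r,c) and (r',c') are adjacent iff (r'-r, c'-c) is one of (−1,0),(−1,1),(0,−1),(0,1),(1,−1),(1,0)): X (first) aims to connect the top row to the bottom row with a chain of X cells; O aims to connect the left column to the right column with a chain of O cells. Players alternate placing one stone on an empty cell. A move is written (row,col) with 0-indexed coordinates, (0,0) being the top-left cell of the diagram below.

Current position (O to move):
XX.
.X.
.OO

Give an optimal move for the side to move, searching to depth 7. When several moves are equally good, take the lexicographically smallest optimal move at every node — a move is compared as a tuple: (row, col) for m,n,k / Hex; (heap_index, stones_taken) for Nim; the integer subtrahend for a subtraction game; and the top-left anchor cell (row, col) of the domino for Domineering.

O's best at [XX./.X./.OO]: (2,0)

p1 O@[XX./.X./.OO]: (0,2)[XXO/.X./.OO]-1 (1,0)[XX./OX./.OO]-1 (1,2)[XX./.XO/.OO]-1 (2,0)[XX./.X./OOO]+1*
p2 X@[XX./.X./OOO] terminal -1; root [XX./.X./.OO] d7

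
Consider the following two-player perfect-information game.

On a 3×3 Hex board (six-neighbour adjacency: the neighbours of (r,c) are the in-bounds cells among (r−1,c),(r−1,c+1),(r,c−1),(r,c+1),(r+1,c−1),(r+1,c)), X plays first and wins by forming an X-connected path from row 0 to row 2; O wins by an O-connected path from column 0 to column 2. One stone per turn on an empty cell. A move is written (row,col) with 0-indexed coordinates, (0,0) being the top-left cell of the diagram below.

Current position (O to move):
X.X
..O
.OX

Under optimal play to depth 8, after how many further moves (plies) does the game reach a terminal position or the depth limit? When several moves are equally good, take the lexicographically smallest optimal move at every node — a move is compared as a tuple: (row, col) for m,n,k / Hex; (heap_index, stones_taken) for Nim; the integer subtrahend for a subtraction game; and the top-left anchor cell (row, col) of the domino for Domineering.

PV length from [X.X/..O/.OX]: 3 plies

p1 O@[X.X/..O/.OX]: (0,1)[XOX/..O/.OX]-1 (1,0)[X.X/O.O/.OX]+1* (1,1)[X.X/.OO/.OX]+1 (2,0)[X.X/..O/OOX]+1
p2 X@[X.X/O.O/.OX]: (0,1)[XXX/O.O/.OX]-1* (1,1)[X.X/OXO/.OX]-1 (2,0)[X.X/O.O/XOX]-1
p3 O@[XXX/O.O/.OX]: (1,1)[XXX/OOO/.OX]+1* (2,0)[XXX/O.O/OOX]+1
p4 X@[XXX/OOO/.OX] terminal -1; root [X.X/..O/.OX] d8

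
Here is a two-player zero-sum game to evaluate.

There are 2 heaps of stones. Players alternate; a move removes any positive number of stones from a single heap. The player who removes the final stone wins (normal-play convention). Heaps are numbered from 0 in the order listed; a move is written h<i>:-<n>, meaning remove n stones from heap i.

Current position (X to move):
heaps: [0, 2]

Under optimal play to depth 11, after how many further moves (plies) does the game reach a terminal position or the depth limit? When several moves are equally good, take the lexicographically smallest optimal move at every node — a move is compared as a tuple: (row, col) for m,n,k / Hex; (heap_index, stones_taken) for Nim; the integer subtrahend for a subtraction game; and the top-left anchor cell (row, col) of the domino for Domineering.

p1 X@[(0,2)]: h1:-1[(0,1)]-1 h1:-2[(0,0)]+1*
p2 O@[(0,0)] terminal -1; root [(0,2)] d11

PV length from [(0,2)]: 1 ply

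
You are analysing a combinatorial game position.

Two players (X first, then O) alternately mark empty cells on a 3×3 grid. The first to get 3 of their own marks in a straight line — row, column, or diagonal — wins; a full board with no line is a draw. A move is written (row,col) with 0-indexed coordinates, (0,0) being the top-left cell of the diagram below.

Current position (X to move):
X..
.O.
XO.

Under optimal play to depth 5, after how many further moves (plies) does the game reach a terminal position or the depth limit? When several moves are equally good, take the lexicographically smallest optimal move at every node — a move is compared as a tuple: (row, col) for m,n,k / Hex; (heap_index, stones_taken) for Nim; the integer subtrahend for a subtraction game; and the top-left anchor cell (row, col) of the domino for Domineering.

[X../.O./XO.] X move#1: (0,1):+1/XX./.O./XO.*, (0,2):-1/X.X/.O./XO., (1,0):+1/X../XO./XO., (1,2):-1/X../.OX/XO., (2,2):-1/X../.O./XOX
[XX./.O./XO.] O move#2: (0,2):-1/XXO/.O./XO.*, (1,0):-1/XX./OO./XO., (1,2):-1/XX./.OO/XO., (2,2):-1/XX./.O./XOO
[XXO/.O./XO.] X move#3: (1,0):+1/XXO/XO./XO.*, (1,2):+0/XXO/.OX/XO., (2,2):+0/XXO/.O./XOX
[XXO/XO./XO.] end (terminal -1, O#4); searched X../.O./XO. to 5

PV length from [X../.O./XO.]: 3 plies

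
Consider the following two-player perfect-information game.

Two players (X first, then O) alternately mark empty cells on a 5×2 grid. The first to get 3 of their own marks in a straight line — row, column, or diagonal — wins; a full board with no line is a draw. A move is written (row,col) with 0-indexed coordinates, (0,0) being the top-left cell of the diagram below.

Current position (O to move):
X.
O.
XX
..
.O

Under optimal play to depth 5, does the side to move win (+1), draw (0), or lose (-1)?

value(X./O./XX/../.O, O) = 0

ply 1, O at X./O./XX/../.O | (0,1)=+0→XO/O./XX/../.O*; (1,1)=+0→X./OO/XX/../.O; (3,0)=-1→X./O./XX/O./.O; (3,1)=+0→X./O./XX/.O/.O; (4,0)=-1→X./O./XX/../OO
ply 2, X at XO/O./XX/../.O | (1,1)=+0→XO/OX/XX/../.O*; (3,0)=+0→XO/O./XX/X./.O; (3,1)=+0→XO/O./XX/.X/.O; (4,0)=+0→XO/O./XX/../XO
ply 3, O at XO/OX/XX/../.O | (3,0)=-1→XO/OX/XX/O./.O; (3,1)=+0→XO/OX/XX/.O/.O*; (4,0)=-1→XO/OX/XX/../OO
ply 4, X at XO/OX/XX/.O/.O | (3,0)=+0→XO/OX/XX/XO/.O*; (4,0)=+0→XO/OX/XX/.O/XO
ply 5, O at XO/OX/XX/XO/.O | (4,0)=+0→XO/OX/XX/XO/OO*
ply 6: XO/OX/XX/XO/OO is terminal +0 (X); from X./O./XX/../.O depth 5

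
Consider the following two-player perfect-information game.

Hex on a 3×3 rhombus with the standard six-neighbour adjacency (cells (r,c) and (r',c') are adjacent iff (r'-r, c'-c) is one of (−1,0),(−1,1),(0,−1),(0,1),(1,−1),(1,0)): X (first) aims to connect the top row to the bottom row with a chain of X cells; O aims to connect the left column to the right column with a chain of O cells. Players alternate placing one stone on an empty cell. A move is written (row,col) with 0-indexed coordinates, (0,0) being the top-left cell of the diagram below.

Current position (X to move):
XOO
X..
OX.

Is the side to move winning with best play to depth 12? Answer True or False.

[XOO/X../OX.] X move#1: (1,1):+1/XOO/XX./OX.*, (1,2):-1/XOO/X.X/OX., (2,2):-1/XOO/X../OXX
[XOO/XX./OX.] end (terminal -1, O#2); searched XOO/X../OX. to 12

X winning at [XOO/X../OX.]: True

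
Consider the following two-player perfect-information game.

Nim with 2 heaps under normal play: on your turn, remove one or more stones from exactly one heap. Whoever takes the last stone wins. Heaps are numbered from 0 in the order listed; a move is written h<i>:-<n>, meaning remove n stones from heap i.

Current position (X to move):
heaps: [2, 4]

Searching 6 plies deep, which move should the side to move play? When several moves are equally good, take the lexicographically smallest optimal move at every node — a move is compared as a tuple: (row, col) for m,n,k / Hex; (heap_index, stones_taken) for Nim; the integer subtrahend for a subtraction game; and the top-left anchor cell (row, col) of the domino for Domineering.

ply 1, X at (2,4) | h0:-1=-1→(1,4); h0:-2=-1→(0,4); h1:-1=-1→(2,3); h1:-2=+1→(2,2)*; h1:-3=-1→(2,1); h1:-4=-1→(2,0)
ply 2, O at (2,2) | h0:-1=-1→(1,2)*; h0:-2=-1→(0,2); h1:-1=-1→(2,1); h1:-2=-1→(2,0)
ply 3, X at (1,2) | h0:-1=-1→(0,2); h1:-1=+1→(1,1)*; h1:-2=-1→(1,0)
ply 4, O at (1,1) | h0:-1=-1→(0,1)*; h1:-1=-1→(1,0)
ply 5, X at (0,1) | h1:-1=+1→(0,0)*
ply 6: (0,0) is terminal -1 (O); from (2,4) depth 6

X's best at [(2,4)]: h1:-2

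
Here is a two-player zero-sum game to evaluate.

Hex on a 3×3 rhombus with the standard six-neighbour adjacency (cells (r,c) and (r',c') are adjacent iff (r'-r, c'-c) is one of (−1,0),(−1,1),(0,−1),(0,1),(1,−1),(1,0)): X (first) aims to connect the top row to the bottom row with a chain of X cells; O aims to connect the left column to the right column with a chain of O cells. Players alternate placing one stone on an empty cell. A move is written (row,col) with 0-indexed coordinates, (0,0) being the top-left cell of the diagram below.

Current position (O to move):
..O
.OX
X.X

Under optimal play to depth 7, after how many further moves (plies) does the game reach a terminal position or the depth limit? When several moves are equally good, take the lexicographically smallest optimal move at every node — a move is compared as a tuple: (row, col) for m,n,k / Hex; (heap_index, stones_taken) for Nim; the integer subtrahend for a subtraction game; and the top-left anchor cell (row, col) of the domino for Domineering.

ply 1, O at ..O/.OX/X.X | (0,0)=+1→O.O/.OX/X.X*; (0,1)=+1→.OO/.OX/X.X; (1,0)=+1→..O/OOX/X.X; (2,1)=-1→..O/.OX/XOX
ply 2, X at O.O/.OX/X.X | (0,1)=-1→OXO/.OX/X.X*; (1,0)=-1→O.O/XOX/X.X; (2,1)=-1→O.O/.OX/XXX
ply 3, O at OXO/.OX/X.X | (1,0)=+1→OXO/OOX/X.X*; (2,1)=-1→OXO/.OX/XOX
ply 4: OXO/OOX/X.X is terminal -1 (X); from ..O/.OX/X.X depth 7

PV length from [..O/.OX/X.X]: 3 plies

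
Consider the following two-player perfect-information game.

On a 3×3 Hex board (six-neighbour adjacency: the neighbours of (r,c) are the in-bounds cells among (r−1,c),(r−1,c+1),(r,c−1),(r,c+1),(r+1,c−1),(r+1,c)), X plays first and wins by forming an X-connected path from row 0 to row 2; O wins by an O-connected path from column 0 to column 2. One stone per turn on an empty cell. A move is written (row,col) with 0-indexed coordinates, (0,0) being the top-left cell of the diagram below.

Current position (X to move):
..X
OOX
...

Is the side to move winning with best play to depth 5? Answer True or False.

ply 1, X at ..X/OOX/... | (0,0)=+1→X.X/OOX/...*; (0,1)=+1→.XX/OOX/...; (2,0)=+1→..X/OOX/X..; (2,1)=+1→..X/OOX/.X.; (2,2)=+1→..X/OOX/..X
ply 2, O at X.X/OOX/... | (0,1)=-1→XOX/OOX/...*; (2,0)=-1→X.X/OOX/O..; (2,1)=-1→X.X/OOX/.O.; (2,2)=-1→X.X/OOX/..O
ply 3, X at XOX/OOX/... | (2,0)=+1→XOX/OOX/X..*; (2,1)=+1→XOX/OOX/.X.; (2,2)=+1→XOX/OOX/..X
ply 4, O at XOX/OOX/X.. | (2,1)=-1→XOX/OOX/XO.*; (2,2)=-1→XOX/OOX/X.O
ply 5, X at XOX/OOX/XO. | (2,2)=+1→XOX/OOX/XOX*
ply 6: XOX/OOX/XOX is terminal -1 (O); from ..X/OOX/... depth 5

X winning at [..X/OOX/...]: True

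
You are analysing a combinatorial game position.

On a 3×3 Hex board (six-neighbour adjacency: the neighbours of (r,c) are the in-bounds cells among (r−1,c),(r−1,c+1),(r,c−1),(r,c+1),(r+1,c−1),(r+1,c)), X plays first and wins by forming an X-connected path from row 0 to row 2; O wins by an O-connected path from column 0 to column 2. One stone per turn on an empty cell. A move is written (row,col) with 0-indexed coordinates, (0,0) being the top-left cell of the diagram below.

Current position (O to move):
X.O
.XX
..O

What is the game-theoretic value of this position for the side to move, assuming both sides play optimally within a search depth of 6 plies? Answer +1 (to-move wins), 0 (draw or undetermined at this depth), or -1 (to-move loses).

value(X.O/.XX/..O, O) = -1

ply 1, O at X.O/.XX/..O | (0,1)=-1→XOO/.XX/..O*; (1,0)=-1→X.O/OXX/..O; (2,0)=-1→X.O/.XX/O.O; (2,1)=-1→X.O/.XX/.OO
ply 2, X at XOO/.XX/..O | (1,0)=+1→XOO/XXX/..O*; (2,0)=-1→XOO/.XX/X.O; (2,1)=-1→XOO/.XX/.XO
ply 3, O at XOO/XXX/..O | (2,0)=-1→XOO/XXX/O.O*; (2,1)=-1→XOO/XXX/.OO
ply 4, X at XOO/XXX/O.O | (2,1)=+1→XOO/XXX/OXO*
ply 5: XOO/XXX/OXO is terminal -1 (O); from X.O/.XX/..O depth 6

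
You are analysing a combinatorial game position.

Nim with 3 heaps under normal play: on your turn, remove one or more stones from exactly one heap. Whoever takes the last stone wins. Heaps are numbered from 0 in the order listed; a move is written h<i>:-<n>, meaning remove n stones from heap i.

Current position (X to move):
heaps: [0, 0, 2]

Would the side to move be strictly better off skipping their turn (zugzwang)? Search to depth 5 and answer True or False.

zugzwang((0,0,2), X) = False

ply 1, X at (0,0,2) | h2:-1=-1→(0,0,1); h2:-2=+1→(0,0,0)*
ply 2: (0,0,0) is terminal -1 (O); from (0,0,2) depth 5
pass branch (O moves first from the same position):
  | ply 1, O at (0,0,2) | h2:-1=-1→(0,0,1); h2:-2=+1→(0,0,0)*
  | ply 2: (0,0,0) is terminal -1 (X); from (0,0,2) depth 5
X moving scores +1; X passing scores -1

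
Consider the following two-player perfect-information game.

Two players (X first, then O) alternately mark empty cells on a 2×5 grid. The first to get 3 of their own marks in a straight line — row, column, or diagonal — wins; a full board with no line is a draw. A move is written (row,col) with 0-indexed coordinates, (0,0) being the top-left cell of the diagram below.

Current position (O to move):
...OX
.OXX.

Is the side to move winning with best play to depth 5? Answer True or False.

[...OX/.OXX.] O move#1: (0,0):-1/O..OX/.OXX., (0,1):-1/.O.OX/.OXX., (0,2):-1/..OOX/.OXX., (1,0):-1/...OX/OOXX., (1,4):+0/...OX/.OXXO*
[...OX/.OXXO] X move#2: (0,0):+0/X..OX/.OXXO*, (0,1):+0/.X.OX/.OXXO, (0,2):+0/..XOX/.OXXO, (1,0):+0/...OX/XOXXO
[X..OX/.OXXO] O move#3: (0,1):+0/XO.OX/.OXXO*, (0,2):+0/X.OOX/.OXXO, (1,0):+0/X..OX/OOXXO
[XO.OX/.OXXO] X move#4: (0,2):+0/XOXOX/.OXXO*, (1,0):-1/XO.OX/XOXXO
[XOXOX/.OXXO] O move#5: (1,0):+0/XOXOX/OOXXO*
[XOXOX/OOXXO] end (terminal +0, X#6); searched ...OX/.OXX. to 5

O winning at [...OX/.OXX.]: False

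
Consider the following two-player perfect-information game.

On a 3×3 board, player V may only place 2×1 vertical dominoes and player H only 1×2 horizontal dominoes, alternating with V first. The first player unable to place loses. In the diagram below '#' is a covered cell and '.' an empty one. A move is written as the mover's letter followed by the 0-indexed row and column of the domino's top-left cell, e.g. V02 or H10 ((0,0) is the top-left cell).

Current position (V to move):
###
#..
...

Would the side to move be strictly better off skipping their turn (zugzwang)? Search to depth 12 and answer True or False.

p1 V@[###/#../...]: V11[###/##./.#.]+1* V12[###/#.#/..#]-1
p2 H@[###/##./.#.] terminal -1; root [###/#../...] d12
if V skipped the turn, H would face:
~ p1 H@[###/#../...]: H11[###/###/...]+1* H20[###/#../##.]-1 H21[###/#../.##]+1
~ p2 V@[###/###/...] terminal -1; root [###/#../...] d12
compare (V): move=+1 vs pass=-1

zugzwang(###/#../..., V) = False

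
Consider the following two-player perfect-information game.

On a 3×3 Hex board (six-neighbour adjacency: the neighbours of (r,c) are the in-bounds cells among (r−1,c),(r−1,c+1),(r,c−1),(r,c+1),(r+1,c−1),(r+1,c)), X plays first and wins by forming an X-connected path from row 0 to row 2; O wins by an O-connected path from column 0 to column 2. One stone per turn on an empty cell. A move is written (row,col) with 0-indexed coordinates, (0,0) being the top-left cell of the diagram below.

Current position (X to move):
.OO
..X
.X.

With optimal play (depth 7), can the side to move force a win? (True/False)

ply 1, X at .OO/..X/.X. | (0,0)=-1→XOO/..X/.X.*; (1,0)=-1→.OO/X.X/.X.; (1,1)=-1→.OO/.XX/.X.; (2,0)=-1→.OO/..X/XX.; (2,2)=-1→.OO/..X/.XX
ply 2, O at XOO/..X/.X. | (1,0)=+1→XOO/O.X/.X.*; (1,1)=+1→XOO/.OX/.X.; (2,0)=+1→XOO/..X/OX.; (2,2)=-1→XOO/..X/.XO
ply 3: XOO/O.X/.X. is terminal -1 (X); from .OO/..X/.X. depth 7

X winning at [.OO/..X/.X.]: False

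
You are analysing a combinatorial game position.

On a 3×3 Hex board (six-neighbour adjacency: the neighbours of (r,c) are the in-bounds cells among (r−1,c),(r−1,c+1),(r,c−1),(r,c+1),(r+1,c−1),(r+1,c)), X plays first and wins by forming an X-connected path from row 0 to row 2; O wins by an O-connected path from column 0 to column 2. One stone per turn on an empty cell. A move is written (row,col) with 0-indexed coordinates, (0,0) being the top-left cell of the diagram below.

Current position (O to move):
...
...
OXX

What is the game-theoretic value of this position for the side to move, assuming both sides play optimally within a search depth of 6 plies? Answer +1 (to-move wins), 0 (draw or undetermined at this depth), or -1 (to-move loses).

value(.../.../OXX, O) = +1

[.../.../OXX] O move#1: (0,0):-1/O../.../OXX, (0,1):-1/.O./.../OXX, (0,2):+1/..O/.../OXX*, (1,0):-1/.../O../OXX, (1,1):+1/.../.O./OXX, (1,2):-1/.../..O/OXX
[..O/.../OXX] X move#2: (0,0):-1/X.O/.../OXX*, (0,1):-1/.XO/.../OXX, (1,0):-1/..O/X../OXX, (1,1):-1/..O/.X./OXX, (1,2):-1/..O/..X/OXX
[X.O/.../OXX] O move#3: (0,1):+1/XOO/.../OXX*, (1,0):+1/X.O/O../OXX, (1,1):+1/X.O/.O./OXX, (1,2):-1/X.O/..O/OXX
[XOO/.../OXX] X move#4: (1,0):-1/XOO/X../OXX*, (1,1):-1/XOO/.X./OXX, (1,2):-1/XOO/..X/OXX
[XOO/X../OXX] O move#5: (1,1):+1/XOO/XO./OXX*, (1,2):-1/XOO/X.O/OXX
[XOO/XO./OXX] end (terminal -1, X#6); searched .../.../OXX to 6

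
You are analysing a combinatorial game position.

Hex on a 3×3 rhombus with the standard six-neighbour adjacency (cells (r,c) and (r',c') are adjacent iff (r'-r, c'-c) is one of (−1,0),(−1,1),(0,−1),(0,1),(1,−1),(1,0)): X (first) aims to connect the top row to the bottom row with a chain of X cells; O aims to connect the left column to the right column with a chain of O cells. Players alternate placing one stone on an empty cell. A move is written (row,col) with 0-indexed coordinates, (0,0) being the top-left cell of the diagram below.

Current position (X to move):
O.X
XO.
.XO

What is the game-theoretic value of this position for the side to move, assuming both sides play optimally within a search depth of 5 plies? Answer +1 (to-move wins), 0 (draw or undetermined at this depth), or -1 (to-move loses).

[O.X/XO./.XO] X move#1: (0,1):+1/OXX/XO./.XO*, (1,2):+1/O.X/XOX/.XO, (2,0):+1/O.X/XO./XXO
[OXX/XO./.XO] O move#2: (1,2):-1/OXX/XOO/.XO*, (2,0):-1/OXX/XO./OXO
[OXX/XOO/.XO] X move#3: (2,0):+1/OXX/XOO/XXO*
[OXX/XOO/XXO] end (terminal -1, O#4); searched O.X/XO./.XO to 5

value(O.X/XO./.XO, X) = +1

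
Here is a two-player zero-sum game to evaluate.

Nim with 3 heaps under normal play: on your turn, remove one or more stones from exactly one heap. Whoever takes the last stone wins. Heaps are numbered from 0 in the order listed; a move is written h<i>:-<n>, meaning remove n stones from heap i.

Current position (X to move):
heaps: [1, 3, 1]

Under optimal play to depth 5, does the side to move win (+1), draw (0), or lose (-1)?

value((1,3,1), X) = +1

ply 1, X at (1,3,1) | h0:-1=-1→(0,3,1); h1:-1=-1→(1,2,1); h1:-2=-1→(1,1,1); h1:-3=+1→(1,0,1)*; h2:-1=-1→(1,3,0)
ply 2, O at (1,0,1) | h0:-1=-1→(0,0,1)*; h2:-1=-1→(1,0,0)
ply 3, X at (0,0,1) | h2:-1=+1→(0,0,0)*
ply 4: (0,0,0) is terminal -1 (O); from (1,3,1) depth 5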